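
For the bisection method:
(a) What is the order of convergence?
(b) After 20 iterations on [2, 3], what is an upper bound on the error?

(a) Bisection has linear (order 1) convergence; the error is halved each step.

(b) Error bound = (b-a)/2^n = (3 - 2)/2^{20}
    = 1/2^{20}

(a) 1 (linear); (b) error ≤ 9.54e-07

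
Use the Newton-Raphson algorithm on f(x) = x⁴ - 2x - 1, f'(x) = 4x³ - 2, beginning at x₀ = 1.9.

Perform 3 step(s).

f(x) = x⁴ - 2x - 1
f'(x) = 4x³ - 2
x₀ = 1.9

Newton-Raphson formula: x_{n+1} = x_n - f(x_n)/f'(x_n)

Iteration 1:
  f(1.900000) = 8.232100
  f'(1.900000) = 25.436000
  x_1 = 1.900000 - 8.232100/25.436000 = 1.576360
Iteration 2:
  f(1.576360) = 2.022066
  f'(1.576360) = 13.668465
  x_2 = 1.576360 - 2.022066/13.668465 = 1.428424
Iteration 3:
  f(1.428424) = 0.306361
  f'(1.428424) = 9.658190
  x_3 = 1.428424 - 0.306361/9.658190 = 1.396703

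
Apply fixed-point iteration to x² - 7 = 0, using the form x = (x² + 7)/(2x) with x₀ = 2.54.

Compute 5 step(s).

Equation: x² - 7 = 0
Fixed-point form: x = (x² + 7)/(2x)
x₀ = 2.54

x_1 = g(2.540000) = 2.647953
x_2 = g(2.647953) = 2.645752
x_3 = g(2.645752) = 2.645751
x_4 = g(2.645751) = 2.645751
x_5 = g(2.645751) = 2.645751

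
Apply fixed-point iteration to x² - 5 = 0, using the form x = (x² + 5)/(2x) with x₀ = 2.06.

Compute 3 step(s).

Equation: x² - 5 = 0
Fixed-point form: x = (x² + 5)/(2x)
x₀ = 2.06

x_1 = g(2.060000) = 2.243592
x_2 = g(2.243592) = 2.236081
x_3 = g(2.236081) = 2.236068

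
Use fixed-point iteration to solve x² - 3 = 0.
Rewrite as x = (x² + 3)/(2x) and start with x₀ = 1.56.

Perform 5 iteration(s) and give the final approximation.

Equation: x² - 3 = 0
Fixed-point form: x = (x² + 3)/(2x)
x₀ = 1.56

x_1 = g(1.560000) = 1.741538
x_2 = g(1.741538) = 1.732077
x_3 = g(1.732077) = 1.732051
x_4 = g(1.732051) = 1.732051
x_5 = g(1.732051) = 1.732051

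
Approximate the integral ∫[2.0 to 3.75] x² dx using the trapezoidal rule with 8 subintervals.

f(x) = x²
a = 2.0, b = 3.75, n = 8
h = (b - a)/n = 0.218750

Trapezoidal rule: (h/2)[f(x₀) + 2f(x₁) + 2f(x₂) + ... + f(xₙ)]

x_0 = 2.0000, f(x_0) = 4.000000, coefficient = 1
x_1 = 2.2188, f(x_1) = 4.922852, coefficient = 2
x_2 = 2.4375, f(x_2) = 5.941406, coefficient = 2
x_3 = 2.6562, f(x_3) = 7.055664, coefficient = 2
x_4 = 2.8750, f(x_4) = 8.265625, coefficient = 2
x_5 = 3.0938, f(x_5) = 9.571289, coefficient = 2
x_6 = 3.3125, f(x_6) = 10.972656, coefficient = 2
x_7 = 3.5312, f(x_7) = 12.469727, coefficient = 2
x_8 = 3.7500, f(x_8) = 14.062500, coefficient = 1

I ≈ (0.218750/2) × 136.460938 = 14.925415
Exact value: 14.911458
Error: 0.013957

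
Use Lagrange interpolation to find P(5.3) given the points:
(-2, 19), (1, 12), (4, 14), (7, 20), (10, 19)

Lagrange interpolation formula:
P(x) = Σ yᵢ × Lᵢ(x)
where Lᵢ(x) = Π_{j≠i} (x - xⱼ)/(xᵢ - xⱼ)

L_0(5.3) = (5.3 - 1)/(-2 - 1) × (5.3 - 4)/(-2 - 4) × (5.3 - 7)/(-2 - 7) × (5.3 - 10)/(-2 - 10) = 0.022975
L_1(5.3) = (5.3 - (-2))/(1 - (-2)) × (5.3 - 4)/(1 - 4) × (5.3 - 7)/(1 - 7) × (5.3 - 10)/(1 - 10) = -0.156019
L_2(5.3) = (5.3 - (-2))/(4 - (-2)) × (5.3 - 1)/(4 - 1) × (5.3 - 7)/(4 - 7) × (5.3 - 10)/(4 - 10) = 0.774093
L_3(5.3) = (5.3 - (-2))/(7 - (-2)) × (5.3 - 1)/(7 - 1) × (5.3 - 4)/(7 - 4) × (5.3 - 10)/(7 - 10) = 0.394636
L_4(5.3) = (5.3 - (-2))/(10 - (-2)) × (5.3 - 1)/(10 - 1) × (5.3 - 4)/(10 - 4) × (5.3 - 7)/(10 - 7) = -0.035685

P(5.3) = 19×L_0(5.3) + 12×L_1(5.3) + 14×L_2(5.3) + 20×L_3(5.3) + 19×L_4(5.3)
P(5.3) = 16.616302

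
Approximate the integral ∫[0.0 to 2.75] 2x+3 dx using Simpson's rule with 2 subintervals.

f(x) = 2x+3
a = 0.0, b = 2.75, n = 2
h = (b - a)/n = 1.375000

Simpson's rule: (h/3)[f(x₀) + 4f(x₁) + 2f(x₂) + ... + f(xₙ)]

x_0 = 0.0000, f(x_0) = 3.000000, coefficient = 1
x_1 = 1.3750, f(x_1) = 5.750000, coefficient = 4
x_2 = 2.7500, f(x_2) = 8.500000, coefficient = 1

I ≈ (1.375000/3) × 34.500000 = 15.812500
Exact value: 15.812500
Error: 0.000000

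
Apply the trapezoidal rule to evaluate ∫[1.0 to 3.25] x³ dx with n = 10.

f(x) = x³
a = 1.0, b = 3.25, n = 10
h = (b - a)/n = 0.225000

Trapezoidal rule: (h/2)[f(x₀) + 2f(x₁) + 2f(x₂) + ... + f(xₙ)]

x_0 = 1.0000, f(x_0) = 1.000000, coefficient = 1
x_1 = 1.2250, f(x_1) = 1.838266, coefficient = 2
x_2 = 1.4500, f(x_2) = 3.048625, coefficient = 2
x_3 = 1.6750, f(x_3) = 4.699422, coefficient = 2
x_4 = 1.9000, f(x_4) = 6.859000, coefficient = 2
x_5 = 2.1250, f(x_5) = 9.595703, coefficient = 2
x_6 = 2.3500, f(x_6) = 12.977875, coefficient = 2
x_7 = 2.5750, f(x_7) = 17.073859, coefficient = 2
x_8 = 2.8000, f(x_8) = 21.952000, coefficient = 2
x_9 = 3.0250, f(x_9) = 27.680641, coefficient = 2
x_10 = 3.2500, f(x_10) = 34.328125, coefficient = 1

I ≈ (0.225000/2) × 246.778906 = 27.762627
Exact value: 27.641602
Error: 0.121025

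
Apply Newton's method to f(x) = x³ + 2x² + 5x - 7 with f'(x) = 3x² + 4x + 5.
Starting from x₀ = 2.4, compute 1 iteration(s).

f(x) = x³ + 2x² + 5x - 7
f'(x) = 3x² + 4x + 5
x₀ = 2.4

Newton-Raphson formula: x_{n+1} = x_n - f(x_n)/f'(x_n)

Iteration 1:
  f(2.400000) = 30.344000
  f'(2.400000) = 31.880000
  x_1 = 2.400000 - 30.344000/31.880000 = 1.448181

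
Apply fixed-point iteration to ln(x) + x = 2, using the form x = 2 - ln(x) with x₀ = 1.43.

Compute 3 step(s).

Equation: ln(x) + x = 2
Fixed-point form: x = 2 - ln(x)
x₀ = 1.43

x_1 = g(1.430000) = 1.642326
x_2 = g(1.642326) = 1.503887
x_3 = g(1.503887) = 1.591947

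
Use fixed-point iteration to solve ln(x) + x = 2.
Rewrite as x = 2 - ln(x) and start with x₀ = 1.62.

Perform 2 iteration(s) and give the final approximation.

Equation: ln(x) + x = 2
Fixed-point form: x = 2 - ln(x)
x₀ = 1.62

x_1 = g(1.620000) = 1.517574
x_2 = g(1.517574) = 1.582887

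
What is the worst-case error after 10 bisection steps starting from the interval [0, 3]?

Bisection error bound: |error| ≤ (b-a)/2^n
|error| ≤ (3 - 0)/2^10 = 3/2^10
|error| ≤ 0.0029296875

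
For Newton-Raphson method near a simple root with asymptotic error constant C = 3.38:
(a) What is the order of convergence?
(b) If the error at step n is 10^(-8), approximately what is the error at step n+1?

(a) Newton-Raphson has quadratic (order 2) convergence near simple roots.
    This means |e_{n+1}| ≈ C|e_n|².

(b) With |e_n| = 10^(-8) and C = 3.38:
    |e_{n+1}| ≈ 3.38 × (10^(-8))² = 3.38 × 10^(-16)

(a) 2 (quadratic); (b) |e_{n+1}| ≈ 3.380e-16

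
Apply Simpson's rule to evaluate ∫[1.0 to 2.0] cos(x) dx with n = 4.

f(x) = cos(x)
a = 1.0, b = 2.0, n = 4
h = (b - a)/n = 0.250000

Simpson's rule: (h/3)[f(x₀) + 4f(x₁) + 2f(x₂) + ... + f(xₙ)]

x_0 = 1.0000, f(x_0) = 0.540302, coefficient = 1
x_1 = 1.2500, f(x_1) = 0.315322, coefficient = 4
x_2 = 1.5000, f(x_2) = 0.070737, coefficient = 2
x_3 = 1.7500, f(x_3) = -0.178246, coefficient = 4
x_4 = 2.0000, f(x_4) = -0.416147, coefficient = 1

I ≈ (0.250000/3) × 0.813935 = 0.067828
Exact value: 0.067826
Error: 0.000001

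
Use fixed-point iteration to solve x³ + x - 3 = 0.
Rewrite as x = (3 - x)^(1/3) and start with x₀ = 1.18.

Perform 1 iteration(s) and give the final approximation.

Equation: x³ + x - 3 = 0
Fixed-point form: x = (3 - x)^(1/3)
x₀ = 1.18

x_1 = g(1.180000) = 1.220929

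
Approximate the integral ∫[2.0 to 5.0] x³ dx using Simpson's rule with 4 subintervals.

f(x) = x³
a = 2.0, b = 5.0, n = 4
h = (b - a)/n = 0.750000

Simpson's rule: (h/3)[f(x₀) + 4f(x₁) + 2f(x₂) + ... + f(xₙ)]

x_0 = 2.0000, f(x_0) = 8.000000, coefficient = 1
x_1 = 2.7500, f(x_1) = 20.796875, coefficient = 4
x_2 = 3.5000, f(x_2) = 42.875000, coefficient = 2
x_3 = 4.2500, f(x_3) = 76.765625, coefficient = 4
x_4 = 5.0000, f(x_4) = 125.000000, coefficient = 1

I ≈ (0.750000/3) × 609.000000 = 152.250000
Exact value: 152.250000
Error: 0.000000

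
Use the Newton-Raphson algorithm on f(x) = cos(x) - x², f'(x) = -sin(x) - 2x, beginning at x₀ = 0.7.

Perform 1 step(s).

f(x) = cos(x) - x²
f'(x) = -sin(x) - 2x
x₀ = 0.7

Newton-Raphson formula: x_{n+1} = x_n - f(x_n)/f'(x_n)

Iteration 1:
  f(0.700000) = 0.274842
  f'(0.700000) = -2.044218
  x_1 = 0.700000 - 0.274842/(-2.044218) = 0.834449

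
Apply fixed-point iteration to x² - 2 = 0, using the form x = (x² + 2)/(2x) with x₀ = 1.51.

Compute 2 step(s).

Equation: x² - 2 = 0
Fixed-point form: x = (x² + 2)/(2x)
x₀ = 1.51

x_1 = g(1.510000) = 1.417252
x_2 = g(1.417252) = 1.414217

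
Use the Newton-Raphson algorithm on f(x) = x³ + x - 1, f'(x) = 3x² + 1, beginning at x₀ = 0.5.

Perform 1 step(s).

f(x) = x³ + x - 1
f'(x) = 3x² + 1
x₀ = 0.5

Newton-Raphson formula: x_{n+1} = x_n - f(x_n)/f'(x_n)

Iteration 1:
  f(0.500000) = -0.375000
  f'(0.500000) = 1.750000
  x_1 = 0.500000 - (-0.375000)/1.750000 = 0.714286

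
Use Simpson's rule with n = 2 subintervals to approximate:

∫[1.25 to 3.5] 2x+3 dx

f(x) = 2x+3
a = 1.25, b = 3.5, n = 2
h = (b - a)/n = 1.125000

Simpson's rule: (h/3)[f(x₀) + 4f(x₁) + 2f(x₂) + ... + f(xₙ)]

x_0 = 1.2500, f(x_0) = 5.500000, coefficient = 1
x_1 = 2.3750, f(x_1) = 7.750000, coefficient = 4
x_2 = 3.5000, f(x_2) = 10.000000, coefficient = 1

I ≈ (1.125000/3) × 46.500000 = 17.437500
Exact value: 17.437500
Error: 0.000000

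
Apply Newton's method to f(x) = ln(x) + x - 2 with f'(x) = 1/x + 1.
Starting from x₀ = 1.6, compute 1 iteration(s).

f(x) = ln(x) + x - 2
f'(x) = 1/x + 1
x₀ = 1.6

Newton-Raphson formula: x_{n+1} = x_n - f(x_n)/f'(x_n)

Iteration 1:
  f(1.600000) = 0.070004
  f'(1.600000) = 1.625000
  x_1 = 1.600000 - 0.070004/1.625000 = 1.556921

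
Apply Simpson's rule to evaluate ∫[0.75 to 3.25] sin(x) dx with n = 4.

f(x) = sin(x)
a = 0.75, b = 3.25, n = 4
h = (b - a)/n = 0.625000

Simpson's rule: (h/3)[f(x₀) + 4f(x₁) + 2f(x₂) + ... + f(xₙ)]

x_0 = 0.7500, f(x_0) = 0.681639, coefficient = 1
x_1 = 1.3750, f(x_1) = 0.980893, coefficient = 4
x_2 = 2.0000, f(x_2) = 0.909297, coefficient = 2
x_3 = 2.6250, f(x_3) = 0.493920, coefficient = 4
x_4 = 3.2500, f(x_4) = -0.108195, coefficient = 1

I ≈ (0.625000/3) × 8.291292 = 1.727352
Exact value: 1.725819
Error: 0.001534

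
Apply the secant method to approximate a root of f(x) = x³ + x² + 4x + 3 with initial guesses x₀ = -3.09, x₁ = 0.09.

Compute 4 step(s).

f(x) = x³ + x² + 4x + 3
x₀ = -3.09, x₁ = 0.09

Secant formula: x_{n+1} = x_n - f(x_n)(x_n - x_{n-1})/(f(x_n) - f(x_{n-1}))

Iteration 1:
  f(-3.090000) = -29.315529
  f(0.090000) = 3.368829
  x_2 = 0.090000 - 3.368829×(0.090000 - (-3.090000))/(3.368829 - (-29.315529))
       = -0.237768
Iteration 2:
  f(0.090000) = 3.368829
  f(-0.237768) = 2.092021
  x_3 = -0.237768 - 2.092021×(-0.237768 - 0.090000)/(2.092021 - 3.368829)
       = -0.774808
Iteration 3:
  f(-0.237768) = 2.092021
  f(-0.774808) = 0.035959
  x_4 = -0.774808 - 0.035959×(-0.774808 - (-0.237768))/(0.035959 - 2.092021)
       = -0.784200
Iteration 4:
  f(-0.774808) = 0.035959
  f(-0.784200) = -0.004089
  x_5 = -0.784200 - (-0.004089)×(-0.784200 - (-0.774808))/(-0.004089 - 0.035959)
       = -0.783241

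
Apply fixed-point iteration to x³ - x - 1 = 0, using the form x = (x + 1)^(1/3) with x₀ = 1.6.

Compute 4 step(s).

Equation: x³ - x - 1 = 0
Fixed-point form: x = (x + 1)^(1/3)
x₀ = 1.6

x_1 = g(1.600000) = 1.375069
x_2 = g(1.375069) = 1.334214
x_3 = g(1.334214) = 1.326519
x_4 = g(1.326519) = 1.325060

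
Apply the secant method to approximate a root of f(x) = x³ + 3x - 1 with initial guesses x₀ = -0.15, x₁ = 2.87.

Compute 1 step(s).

f(x) = x³ + 3x - 1
x₀ = -0.15, x₁ = 2.87

Secant formula: x_{n+1} = x_n - f(x_n)(x_n - x_{n-1})/(f(x_n) - f(x_{n-1}))

Iteration 1:
  f(-0.150000) = -1.453375
  f(2.870000) = 31.249903
  x_2 = 2.870000 - 31.249903×(2.870000 - (-0.150000))/(31.249903 - (-1.453375))
       = -0.015787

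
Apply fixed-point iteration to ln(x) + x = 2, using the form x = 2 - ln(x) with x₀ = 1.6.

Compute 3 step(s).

Equation: ln(x) + x = 2
Fixed-point form: x = 2 - ln(x)
x₀ = 1.6

x_1 = g(1.600000) = 1.529996
x_2 = g(1.529996) = 1.574735
x_3 = g(1.574735) = 1.545913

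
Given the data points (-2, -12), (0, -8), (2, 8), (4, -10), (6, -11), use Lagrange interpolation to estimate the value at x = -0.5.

Lagrange interpolation formula:
P(x) = Σ yᵢ × Lᵢ(x)
where Lᵢ(x) = Π_{j≠i} (x - xⱼ)/(xᵢ - xⱼ)

L_0(-0.5) = (-0.5 - 0)/(-2 - 0) × (-0.5 - 2)/(-2 - 2) × (-0.5 - 4)/(-2 - 4) × (-0.5 - 6)/(-2 - 6) = 0.095215
L_1(-0.5) = (-0.5 - (-2))/(0 - (-2)) × (-0.5 - 2)/(0 - 2) × (-0.5 - 4)/(0 - 4) × (-0.5 - 6)/(0 - 6) = 1.142578
L_2(-0.5) = (-0.5 - (-2))/(2 - (-2)) × (-0.5 - 0)/(2 - 0) × (-0.5 - 4)/(2 - 4) × (-0.5 - 6)/(2 - 6) = -0.342773
L_3(-0.5) = (-0.5 - (-2))/(4 - (-2)) × (-0.5 - 0)/(4 - 0) × (-0.5 - 2)/(4 - 2) × (-0.5 - 6)/(4 - 6) = 0.126953
L_4(-0.5) = (-0.5 - (-2))/(6 - (-2)) × (-0.5 - 0)/(6 - 0) × (-0.5 - 2)/(6 - 2) × (-0.5 - 4)/(6 - 4) = -0.021973

P(-0.5) = (-12)×L_0(-0.5) + (-8)×L_1(-0.5) + 8×L_2(-0.5) + (-10)×L_3(-0.5) + (-11)×L_4(-0.5)
P(-0.5) = -14.053223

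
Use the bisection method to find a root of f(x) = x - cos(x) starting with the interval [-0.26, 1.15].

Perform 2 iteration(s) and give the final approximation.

f(x) = x - cos(x)
Initial interval: [-0.26, 1.15]

Iteration 1:
  c_1 = (-0.260000 + 1.150000)/2 = 0.445000
  f(c_1) = f(0.445000) = -0.457611
  f(a) × f(c) ≥ 0, new interval: [0.445000, 1.150000]
Iteration 2:
  c_2 = (0.445000 + 1.150000)/2 = 0.797500
  f(c_2) = f(0.797500) = 0.099002
  f(a) × f(c) < 0, new interval: [0.445000, 0.797500]

After 2 iteration(s), the approximation is c_2 = 0.797500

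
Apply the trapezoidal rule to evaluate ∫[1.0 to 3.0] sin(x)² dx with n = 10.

f(x) = sin(x)²
a = 1.0, b = 3.0, n = 10
h = (b - a)/n = 0.200000

Trapezoidal rule: (h/2)[f(x₀) + 2f(x₁) + 2f(x₂) + ... + f(xₙ)]

x_0 = 1.0000, f(x_0) = 0.708073, coefficient = 1
x_1 = 1.2000, f(x_1) = 0.868697, coefficient = 2
x_2 = 1.4000, f(x_2) = 0.971111, coefficient = 2
x_3 = 1.6000, f(x_3) = 0.999147, coefficient = 2
x_4 = 1.8000, f(x_4) = 0.948379, coefficient = 2
x_5 = 2.0000, f(x_5) = 0.826822, coefficient = 2
x_6 = 2.2000, f(x_6) = 0.653666, coefficient = 2
x_7 = 2.4000, f(x_7) = 0.456251, coefficient = 2
x_8 = 2.6000, f(x_8) = 0.265742, coefficient = 2
x_9 = 2.8000, f(x_9) = 0.112217, coefficient = 2
x_10 = 3.0000, f(x_10) = 0.019915, coefficient = 1

I ≈ (0.200000/2) × 12.932052 = 1.293205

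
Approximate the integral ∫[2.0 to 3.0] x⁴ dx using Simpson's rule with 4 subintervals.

f(x) = x⁴
a = 2.0, b = 3.0, n = 4
h = (b - a)/n = 0.250000

Simpson's rule: (h/3)[f(x₀) + 4f(x₁) + 2f(x₂) + ... + f(xₙ)]

x_0 = 2.0000, f(x_0) = 16.000000, coefficient = 1
x_1 = 2.2500, f(x_1) = 25.628906, coefficient = 4
x_2 = 2.5000, f(x_2) = 39.062500, coefficient = 2
x_3 = 2.7500, f(x_3) = 57.191406, coefficient = 4
x_4 = 3.0000, f(x_4) = 81.000000, coefficient = 1

I ≈ (0.250000/3) × 506.406250 = 42.200521
Exact value: 42.200000
Error: 0.000521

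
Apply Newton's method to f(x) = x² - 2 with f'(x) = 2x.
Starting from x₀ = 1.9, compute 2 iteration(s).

f(x) = x² - 2
f'(x) = 2x
x₀ = 1.9

Newton-Raphson formula: x_{n+1} = x_n - f(x_n)/f'(x_n)

Iteration 1:
  f(1.900000) = 1.610000
  f'(1.900000) = 3.800000
  x_1 = 1.900000 - 1.610000/3.800000 = 1.476316
Iteration 2:
  f(1.476316) = 0.179508
  f'(1.476316) = 2.952632
  x_2 = 1.476316 - 0.179508/2.952632 = 1.415520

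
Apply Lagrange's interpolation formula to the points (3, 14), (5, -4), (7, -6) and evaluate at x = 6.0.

Lagrange interpolation formula:
P(x) = Σ yᵢ × Lᵢ(x)
where Lᵢ(x) = Π_{j≠i} (x - xⱼ)/(xᵢ - xⱼ)

L_0(6.0) = (6.0 - 5)/(3 - 5) × (6.0 - 7)/(3 - 7) = -0.125000
L_1(6.0) = (6.0 - 3)/(5 - 3) × (6.0 - 7)/(5 - 7) = 0.750000
L_2(6.0) = (6.0 - 3)/(7 - 3) × (6.0 - 5)/(7 - 5) = 0.375000

P(6.0) = 14×L_0(6.0) + (-4)×L_1(6.0) + (-6)×L_2(6.0)
P(6.0) = -7.000000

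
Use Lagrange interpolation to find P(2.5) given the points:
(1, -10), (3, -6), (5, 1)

Lagrange interpolation formula:
P(x) = Σ yᵢ × Lᵢ(x)
where Lᵢ(x) = Π_{j≠i} (x - xⱼ)/(xᵢ - xⱼ)

L_0(2.5) = (2.5 - 3)/(1 - 3) × (2.5 - 5)/(1 - 5) = 0.156250
L_1(2.5) = (2.5 - 1)/(3 - 1) × (2.5 - 5)/(3 - 5) = 0.937500
L_2(2.5) = (2.5 - 1)/(5 - 1) × (2.5 - 3)/(5 - 3) = -0.093750

P(2.5) = (-10)×L_0(2.5) + (-6)×L_1(2.5) + 1×L_2(2.5)
P(2.5) = -7.281250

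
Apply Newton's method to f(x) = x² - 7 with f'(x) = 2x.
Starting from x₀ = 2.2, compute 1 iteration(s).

f(x) = x² - 7
f'(x) = 2x
x₀ = 2.2

Newton-Raphson formula: x_{n+1} = x_n - f(x_n)/f'(x_n)

Iteration 1:
  f(2.200000) = -2.160000
  f'(2.200000) = 4.400000
  x_1 = 2.200000 - (-2.160000)/4.400000 = 2.690909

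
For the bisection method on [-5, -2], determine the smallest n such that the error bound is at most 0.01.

We need (b-a)/2^n ≤ 0.01
(-2 - (-5))/2^n ≤ 0.01
3/2^n ≤ 0.01
2^n ≥ 300
n ≥ log₂(300) = 8.23
n ≥ 9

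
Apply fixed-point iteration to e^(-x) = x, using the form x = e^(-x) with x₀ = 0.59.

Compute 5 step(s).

Equation: e^(-x) = x
Fixed-point form: x = e^(-x)
x₀ = 0.59

x_1 = g(0.590000) = 0.554327
x_2 = g(0.554327) = 0.574459
x_3 = g(0.574459) = 0.563010
x_4 = g(0.563010) = 0.569493
x_5 = g(0.569493) = 0.565812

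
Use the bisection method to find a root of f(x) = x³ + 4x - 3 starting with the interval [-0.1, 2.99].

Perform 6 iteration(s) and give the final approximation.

f(x) = x³ + 4x - 3
Initial interval: [-0.1, 2.99]

Iteration 1:
  c_1 = (-0.100000 + 2.990000)/2 = 1.445000
  f(c_1) = f(1.445000) = 5.797196
  f(a) × f(c) < 0, new interval: [-0.100000, 1.445000]
Iteration 2:
  c_2 = (-0.100000 + 1.445000)/2 = 0.672500
  f(c_2) = f(0.672500) = -0.005858
  f(a) × f(c) ≥ 0, new interval: [0.672500, 1.445000]
Iteration 3:
  c_3 = (0.672500 + 1.445000)/2 = 1.058750
  f(c_3) = f(1.058750) = 2.421807
  f(a) × f(c) < 0, new interval: [0.672500, 1.058750]
Iteration 4:
  c_4 = (0.672500 + 1.058750)/2 = 0.865625
  f(c_4) = f(0.865625) = 1.111119
  f(a) × f(c) < 0, new interval: [0.672500, 0.865625]
Iteration 5:
  c_5 = (0.672500 + 0.865625)/2 = 0.769062
  f(c_5) = f(0.769062) = 0.531117
  f(a) × f(c) < 0, new interval: [0.672500, 0.769062]
Iteration 6:
  c_6 = (0.672500 + 0.769062)/2 = 0.720781
  f(c_6) = f(0.720781) = 0.257589
  f(a) × f(c) < 0, new interval: [0.672500, 0.720781]

After 6 iteration(s), the approximation is c_6 = 0.720781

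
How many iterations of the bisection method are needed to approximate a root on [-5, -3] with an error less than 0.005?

We need (b-a)/2^n ≤ 0.005
(-3 - (-5))/2^n ≤ 0.005
2/2^n ≤ 0.005
2^n ≥ 400
n ≥ log₂(400) = 8.64
n ≥ 9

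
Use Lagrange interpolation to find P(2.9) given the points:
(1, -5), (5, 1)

Lagrange interpolation formula:
P(x) = Σ yᵢ × Lᵢ(x)
where Lᵢ(x) = Π_{j≠i} (x - xⱼ)/(xᵢ - xⱼ)

L_0(2.9) = (2.9 - 5)/(1 - 5) = 0.525000
L_1(2.9) = (2.9 - 1)/(5 - 1) = 0.475000

P(2.9) = (-5)×L_0(2.9) + 1×L_1(2.9)
P(2.9) = -2.150000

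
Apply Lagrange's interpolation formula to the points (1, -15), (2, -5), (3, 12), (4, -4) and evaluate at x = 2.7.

Lagrange interpolation formula:
P(x) = Σ yᵢ × Lᵢ(x)
where Lᵢ(x) = Π_{j≠i} (x - xⱼ)/(xᵢ - xⱼ)

L_0(2.7) = (2.7 - 2)/(1 - 2) × (2.7 - 3)/(1 - 3) × (2.7 - 4)/(1 - 4) = -0.045500
L_1(2.7) = (2.7 - 1)/(2 - 1) × (2.7 - 3)/(2 - 3) × (2.7 - 4)/(2 - 4) = 0.331500
L_2(2.7) = (2.7 - 1)/(3 - 1) × (2.7 - 2)/(3 - 2) × (2.7 - 4)/(3 - 4) = 0.773500
L_3(2.7) = (2.7 - 1)/(4 - 1) × (2.7 - 2)/(4 - 2) × (2.7 - 3)/(4 - 3) = -0.059500

P(2.7) = (-15)×L_0(2.7) + (-5)×L_1(2.7) + 12×L_2(2.7) + (-4)×L_3(2.7)
P(2.7) = 8.545000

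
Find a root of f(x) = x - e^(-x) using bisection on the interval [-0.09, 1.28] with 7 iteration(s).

f(x) = x - e^(-x)
Initial interval: [-0.09, 1.28]

Iteration 1:
  c_1 = (-0.090000 + 1.280000)/2 = 0.595000
  f(c_1) = f(0.595000) = 0.043437
  f(a) × f(c) < 0, new interval: [-0.090000, 0.595000]
Iteration 2:
  c_2 = (-0.090000 + 0.595000)/2 = 0.252500
  f(c_2) = f(0.252500) = -0.524356
  f(a) × f(c) ≥ 0, new interval: [0.252500, 0.595000]
Iteration 3:
  c_3 = (0.252500 + 0.595000)/2 = 0.423750
  f(c_3) = f(0.423750) = -0.230838
  f(a) × f(c) ≥ 0, new interval: [0.423750, 0.595000]
Iteration 4:
  c_4 = (0.423750 + 0.595000)/2 = 0.509375
  f(c_4) = f(0.509375) = -0.091496
  f(a) × f(c) ≥ 0, new interval: [0.509375, 0.595000]
Iteration 5:
  c_5 = (0.509375 + 0.595000)/2 = 0.552187
  f(c_5) = f(0.552187) = -0.023502
  f(a) × f(c) ≥ 0, new interval: [0.552187, 0.595000]
Iteration 6:
  c_6 = (0.552187 + 0.595000)/2 = 0.573594
  f(c_6) = f(0.573594) = 0.010097
  f(a) × f(c) < 0, new interval: [0.552187, 0.573594]
Iteration 7:
  c_7 = (0.552187 + 0.573594)/2 = 0.562891
  f(c_7) = f(0.562891) = -0.006670
  f(a) × f(c) ≥ 0, new interval: [0.562891, 0.573594]

After 7 iteration(s), the approximation is c_7 = 0.562891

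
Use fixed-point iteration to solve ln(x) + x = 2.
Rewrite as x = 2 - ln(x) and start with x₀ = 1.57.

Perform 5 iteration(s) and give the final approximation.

Equation: ln(x) + x = 2
Fixed-point form: x = 2 - ln(x)
x₀ = 1.57

x_1 = g(1.570000) = 1.548924
x_2 = g(1.548924) = 1.562439
x_3 = g(1.562439) = 1.553752
x_4 = g(1.553752) = 1.559327
x_5 = g(1.559327) = 1.555745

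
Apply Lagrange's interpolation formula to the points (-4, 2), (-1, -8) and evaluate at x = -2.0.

Lagrange interpolation formula:
P(x) = Σ yᵢ × Lᵢ(x)
where Lᵢ(x) = Π_{j≠i} (x - xⱼ)/(xᵢ - xⱼ)

L_0(-2.0) = (-2.0 - (-1))/(-4 - (-1)) = 0.333333
L_1(-2.0) = (-2.0 - (-4))/(-1 - (-4)) = 0.666667

P(-2.0) = 2×L_0(-2.0) + (-8)×L_1(-2.0)
P(-2.0) = -4.666667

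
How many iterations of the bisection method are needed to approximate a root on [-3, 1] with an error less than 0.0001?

We need (b-a)/2^n ≤ 0.0001
(1 - (-3))/2^n ≤ 0.0001
4/2^n ≤ 0.0001
2^n ≥ 40000
n ≥ log₂(40000) = 15.29
n ≥ 16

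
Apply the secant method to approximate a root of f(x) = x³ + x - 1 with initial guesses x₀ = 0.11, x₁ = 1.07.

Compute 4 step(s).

f(x) = x³ + x - 1
x₀ = 0.11, x₁ = 1.07

Secant formula: x_{n+1} = x_n - f(x_n)(x_n - x_{n-1})/(f(x_n) - f(x_{n-1}))

Iteration 1:
  f(0.110000) = -0.888669
  f(1.070000) = 1.295043
  x_2 = 1.070000 - 1.295043×(1.070000 - 0.110000)/(1.295043 - (-0.888669))
       = 0.500675
Iteration 2:
  f(1.070000) = 1.295043
  f(0.500675) = -0.373818
  x_3 = 0.500675 - (-0.373818)×(0.500675 - 1.070000)/(-0.373818 - 1.295043)
       = 0.628202
Iteration 3:
  f(0.500675) = -0.373818
  f(0.628202) = -0.123887
  x_4 = 0.628202 - (-0.123887)×(0.628202 - 0.500675)/(-0.123887 - (-0.373818))
       = 0.691414
Iteration 4:
  f(0.628202) = -0.123887
  f(0.691414) = 0.021948
  x_5 = 0.691414 - 0.021948×(0.691414 - 0.628202)/(0.021948 - (-0.123887))
       = 0.681901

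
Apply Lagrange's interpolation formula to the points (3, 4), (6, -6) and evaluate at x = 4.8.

Lagrange interpolation formula:
P(x) = Σ yᵢ × Lᵢ(x)
where Lᵢ(x) = Π_{j≠i} (x - xⱼ)/(xᵢ - xⱼ)

L_0(4.8) = (4.8 - 6)/(3 - 6) = 0.400000
L_1(4.8) = (4.8 - 3)/(6 - 3) = 0.600000

P(4.8) = 4×L_0(4.8) + (-6)×L_1(4.8)
P(4.8) = -2.000000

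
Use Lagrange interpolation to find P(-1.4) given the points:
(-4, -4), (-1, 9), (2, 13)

Lagrange interpolation formula:
P(x) = Σ yᵢ × Lᵢ(x)
where Lᵢ(x) = Π_{j≠i} (x - xⱼ)/(xᵢ - xⱼ)

L_0(-1.4) = (-1.4 - (-1))/(-4 - (-1)) × (-1.4 - 2)/(-4 - 2) = 0.075556
L_1(-1.4) = (-1.4 - (-4))/(-1 - (-4)) × (-1.4 - 2)/(-1 - 2) = 0.982222
L_2(-1.4) = (-1.4 - (-4))/(2 - (-4)) × (-1.4 - (-1))/(2 - (-1)) = -0.057778

P(-1.4) = (-4)×L_0(-1.4) + 9×L_1(-1.4) + 13×L_2(-1.4)
P(-1.4) = 7.786667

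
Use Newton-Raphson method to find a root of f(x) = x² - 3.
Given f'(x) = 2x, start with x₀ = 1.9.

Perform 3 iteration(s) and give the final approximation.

f(x) = x² - 3
f'(x) = 2x
x₀ = 1.9

Newton-Raphson formula: x_{n+1} = x_n - f(x_n)/f'(x_n)

Iteration 1:
  f(1.900000) = 0.610000
  f'(1.900000) = 3.800000
  x_1 = 1.900000 - 0.610000/3.800000 = 1.739474
Iteration 2:
  f(1.739474) = 0.025769
  f'(1.739474) = 3.478947
  x_2 = 1.739474 - 0.025769/3.478947 = 1.732067
Iteration 3:
  f(1.732067) = 0.000055
  f'(1.732067) = 3.464133
  x_3 = 1.732067 - 0.000055/3.464133 = 1.732051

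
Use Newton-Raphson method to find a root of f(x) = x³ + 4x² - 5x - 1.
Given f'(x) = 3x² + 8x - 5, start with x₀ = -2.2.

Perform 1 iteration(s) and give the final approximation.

f(x) = x³ + 4x² - 5x - 1
f'(x) = 3x² + 8x - 5
x₀ = -2.2

Newton-Raphson formula: x_{n+1} = x_n - f(x_n)/f'(x_n)

Iteration 1:
  f(-2.200000) = 18.712000
  f'(-2.200000) = -8.080000
  x_1 = -2.200000 - 18.712000/(-8.080000) = 0.115842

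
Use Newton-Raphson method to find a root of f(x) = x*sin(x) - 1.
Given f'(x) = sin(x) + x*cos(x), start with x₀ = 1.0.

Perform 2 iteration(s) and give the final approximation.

f(x) = x*sin(x) - 1
f'(x) = sin(x) + x*cos(x)
x₀ = 1.0

Newton-Raphson formula: x_{n+1} = x_n - f(x_n)/f'(x_n)

Iteration 1:
  f(1.000000) = -0.158529
  f'(1.000000) = 1.381773
  x_1 = 1.000000 - (-0.158529)/1.381773 = 1.114729
Iteration 2:
  f(1.114729) = 0.000794
  f'(1.114729) = 1.388741
  x_2 = 1.114729 - 0.000794/1.388741 = 1.114157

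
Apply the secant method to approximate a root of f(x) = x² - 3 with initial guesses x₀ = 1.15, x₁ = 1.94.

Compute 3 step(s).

f(x) = x² - 3
x₀ = 1.15, x₁ = 1.94

Secant formula: x_{n+1} = x_n - f(x_n)(x_n - x_{n-1})/(f(x_n) - f(x_{n-1}))

Iteration 1:
  f(1.150000) = -1.677500
  f(1.940000) = 0.763600
  x_2 = 1.940000 - 0.763600×(1.940000 - 1.150000)/(0.763600 - (-1.677500))
       = 1.692880
Iteration 2:
  f(1.940000) = 0.763600
  f(1.692880) = -0.134156
  x_3 = 1.692880 - (-0.134156)×(1.692880 - 1.940000)/(-0.134156 - 0.763600)
       = 1.729809
Iteration 3:
  f(1.692880) = -0.134156
  f(1.729809) = -0.007762
  x_4 = 1.729809 - (-0.007762)×(1.729809 - 1.692880)/(-0.007762 - (-0.134156))
       = 1.732076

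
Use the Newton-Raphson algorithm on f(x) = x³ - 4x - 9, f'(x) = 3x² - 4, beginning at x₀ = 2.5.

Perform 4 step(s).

f(x) = x³ - 4x - 9
f'(x) = 3x² - 4
x₀ = 2.5

Newton-Raphson formula: x_{n+1} = x_n - f(x_n)/f'(x_n)

Iteration 1:
  f(2.500000) = -3.375000
  f'(2.500000) = 14.750000
  x_1 = 2.500000 - (-3.375000)/14.750000 = 2.728814
Iteration 2:
  f(2.728814) = 0.404647
  f'(2.728814) = 18.339270
  x_2 = 2.728814 - 0.404647/18.339270 = 2.706749
Iteration 3:
  f(2.706749) = 0.003975
  f'(2.706749) = 17.979471
  x_3 = 2.706749 - 0.003975/17.979471 = 2.706528
Iteration 4:
  f(2.706528) = 0.000000
  f'(2.706528) = 17.975881
  x_4 = 2.706528 - 0.000000/17.975881 = 2.706528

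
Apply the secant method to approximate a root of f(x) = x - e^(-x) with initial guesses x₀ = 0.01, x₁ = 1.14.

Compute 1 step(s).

f(x) = x - e^(-x)
x₀ = 0.01, x₁ = 1.14

Secant formula: x_{n+1} = x_n - f(x_n)(x_n - x_{n-1})/(f(x_n) - f(x_{n-1}))

Iteration 1:
  f(0.010000) = -0.980050
  f(1.140000) = 0.820181
  x_2 = 1.140000 - 0.820181×(1.140000 - 0.010000)/(0.820181 - (-0.980050))
       = 0.625175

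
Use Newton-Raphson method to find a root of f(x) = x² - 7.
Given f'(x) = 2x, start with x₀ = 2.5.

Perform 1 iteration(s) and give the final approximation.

f(x) = x² - 7
f'(x) = 2x
x₀ = 2.5

Newton-Raphson formula: x_{n+1} = x_n - f(x_n)/f'(x_n)

Iteration 1:
  f(2.500000) = -0.750000
  f'(2.500000) = 5.000000
  x_1 = 2.500000 - (-0.750000)/5.000000 = 2.650000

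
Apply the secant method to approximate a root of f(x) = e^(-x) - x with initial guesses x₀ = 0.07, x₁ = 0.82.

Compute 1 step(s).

f(x) = e^(-x) - x
x₀ = 0.07, x₁ = 0.82

Secant formula: x_{n+1} = x_n - f(x_n)(x_n - x_{n-1})/(f(x_n) - f(x_{n-1}))

Iteration 1:
  f(0.070000) = 0.862394
  f(0.820000) = -0.379568
  x_2 = 0.820000 - (-0.379568)×(0.820000 - 0.070000)/(-0.379568 - 0.862394)
       = 0.590785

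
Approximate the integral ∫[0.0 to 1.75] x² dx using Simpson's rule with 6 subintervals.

f(x) = x²
a = 0.0, b = 1.75, n = 6
h = (b - a)/n = 0.291667

Simpson's rule: (h/3)[f(x₀) + 4f(x₁) + 2f(x₂) + ... + f(xₙ)]

x_0 = 0.0000, f(x_0) = 0.000000, coefficient = 1
x_1 = 0.2917, f(x_1) = 0.085069, coefficient = 4
x_2 = 0.5833, f(x_2) = 0.340278, coefficient = 2
x_3 = 0.8750, f(x_3) = 0.765625, coefficient = 4
x_4 = 1.1667, f(x_4) = 1.361111, coefficient = 2
x_5 = 1.4583, f(x_5) = 2.126736, coefficient = 4
x_6 = 1.7500, f(x_6) = 3.062500, coefficient = 1

I ≈ (0.291667/3) × 18.375000 = 1.786458
Exact value: 1.786458
Error: 0.000000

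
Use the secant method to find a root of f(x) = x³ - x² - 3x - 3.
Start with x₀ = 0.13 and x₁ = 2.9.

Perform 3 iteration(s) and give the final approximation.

f(x) = x³ - x² - 3x - 3
x₀ = 0.13, x₁ = 2.9

Secant formula: x_{n+1} = x_n - f(x_n)(x_n - x_{n-1})/(f(x_n) - f(x_{n-1}))

Iteration 1:
  f(0.130000) = -3.404703
  f(2.900000) = 4.279000
  x_2 = 2.900000 - 4.279000×(2.900000 - 0.130000)/(4.279000 - (-3.404703))
       = 1.357407
Iteration 2:
  f(2.900000) = 4.279000
  f(1.357407) = -6.413679
  x_3 = 1.357407 - (-6.413679)×(1.357407 - 2.900000)/(-6.413679 - 4.279000)
       = 2.282684
Iteration 3:
  f(1.357407) = -6.413679
  f(2.282684) = -3.164436
  x_4 = 2.282684 - (-3.164436)×(2.282684 - 1.357407)/(-3.164436 - (-6.413679))
       = 3.183812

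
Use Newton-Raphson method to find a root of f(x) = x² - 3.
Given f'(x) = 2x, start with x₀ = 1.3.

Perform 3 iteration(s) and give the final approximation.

f(x) = x² - 3
f'(x) = 2x
x₀ = 1.3

Newton-Raphson formula: x_{n+1} = x_n - f(x_n)/f'(x_n)

Iteration 1:
  f(1.300000) = -1.310000
  f'(1.300000) = 2.600000
  x_1 = 1.300000 - (-1.310000)/2.600000 = 1.803846
Iteration 2:
  f(1.803846) = 0.253861
  f'(1.803846) = 3.607692
  x_2 = 1.803846 - 0.253861/3.607692 = 1.733480
Iteration 3:
  f(1.733480) = 0.004951
  f'(1.733480) = 3.466959
  x_3 = 1.733480 - 0.004951/3.466959 = 1.732051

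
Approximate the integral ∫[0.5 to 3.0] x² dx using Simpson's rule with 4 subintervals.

f(x) = x²
a = 0.5, b = 3.0, n = 4
h = (b - a)/n = 0.625000

Simpson's rule: (h/3)[f(x₀) + 4f(x₁) + 2f(x₂) + ... + f(xₙ)]

x_0 = 0.5000, f(x_0) = 0.250000, coefficient = 1
x_1 = 1.1250, f(x_1) = 1.265625, coefficient = 4
x_2 = 1.7500, f(x_2) = 3.062500, coefficient = 2
x_3 = 2.3750, f(x_3) = 5.640625, coefficient = 4
x_4 = 3.0000, f(x_4) = 9.000000, coefficient = 1

I ≈ (0.625000/3) × 43.000000 = 8.958333
Exact value: 8.958333
Error: 0.000000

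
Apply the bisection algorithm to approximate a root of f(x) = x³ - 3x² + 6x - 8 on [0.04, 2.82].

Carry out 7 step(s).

f(x) = x³ - 3x² + 6x - 8
Initial interval: [0.04, 2.82]

Iteration 1:
  c_1 = (0.040000 + 2.820000)/2 = 1.430000
  f(c_1) = f(1.430000) = -2.630493
  f(a) × f(c) ≥ 0, new interval: [1.430000, 2.820000]
Iteration 2:
  c_2 = (1.430000 + 2.820000)/2 = 2.125000
  f(c_2) = f(2.125000) = 0.798828
  f(a) × f(c) < 0, new interval: [1.430000, 2.125000]
Iteration 3:
  c_3 = (1.430000 + 2.125000)/2 = 1.777500
  f(c_3) = f(1.777500) = -1.197496
  f(a) × f(c) ≥ 0, new interval: [1.777500, 2.125000]
Iteration 4:
  c_4 = (1.777500 + 2.125000)/2 = 1.951250
  f(c_4) = f(1.951250) = -0.285486
  f(a) × f(c) ≥ 0, new interval: [1.951250, 2.125000]
Iteration 5:
  c_5 = (1.951250 + 2.125000)/2 = 2.038125
  f(c_5) = f(2.038125) = 0.233166
  f(a) × f(c) < 0, new interval: [1.951250, 2.038125]
Iteration 6:
  c_6 = (1.951250 + 2.038125)/2 = 1.994687
  f(c_6) = f(1.994687) = -0.031790
  f(a) × f(c) ≥ 0, new interval: [1.994687, 2.038125]
Iteration 7:
  c_7 = (1.994687 + 2.038125)/2 = 2.016406
  f(c_7) = f(2.016406) = 0.099249
  f(a) × f(c) < 0, new interval: [1.994687, 2.016406]

After 7 iteration(s), the approximation is c_7 = 2.016406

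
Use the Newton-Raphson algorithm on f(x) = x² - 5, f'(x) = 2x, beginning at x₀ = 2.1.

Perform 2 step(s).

f(x) = x² - 5
f'(x) = 2x
x₀ = 2.1

Newton-Raphson formula: x_{n+1} = x_n - f(x_n)/f'(x_n)

Iteration 1:
  f(2.100000) = -0.590000
  f'(2.100000) = 4.200000
  x_1 = 2.100000 - (-0.590000)/4.200000 = 2.240476
Iteration 2:
  f(2.240476) = 0.019734
  f'(2.240476) = 4.480952
  x_2 = 2.240476 - 0.019734/4.480952 = 2.236072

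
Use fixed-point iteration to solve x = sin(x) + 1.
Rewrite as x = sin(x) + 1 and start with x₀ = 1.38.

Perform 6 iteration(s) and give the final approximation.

Equation: x = sin(x) + 1
Fixed-point form: x = sin(x) + 1
x₀ = 1.38

x_1 = g(1.380000) = 1.981854
x_2 = g(1.981854) = 1.916699
x_3 = g(1.916699) = 1.940770
x_4 = g(1.940770) = 1.932337
x_5 = g(1.932337) = 1.935353
x_6 = g(1.935353) = 1.934282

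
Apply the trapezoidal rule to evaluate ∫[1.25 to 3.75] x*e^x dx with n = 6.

f(x) = x*e^x
a = 1.25, b = 3.75, n = 6
h = (b - a)/n = 0.416667

Trapezoidal rule: (h/2)[f(x₀) + 2f(x₁) + 2f(x₂) + ... + f(xₙ)]

x_0 = 1.2500, f(x_0) = 4.362929, coefficient = 1
x_1 = 1.6667, f(x_1) = 8.824150, coefficient = 2
x_2 = 2.0833, f(x_2) = 16.731656, coefficient = 2
x_3 = 2.5000, f(x_3) = 30.456235, coefficient = 2
x_4 = 2.9167, f(x_4) = 53.898793, coefficient = 2
x_5 = 3.3333, f(x_5) = 93.438750, coefficient = 2
x_6 = 3.7500, f(x_6) = 159.454058, coefficient = 1

I ≈ (0.416667/2) × 570.516153 = 118.857532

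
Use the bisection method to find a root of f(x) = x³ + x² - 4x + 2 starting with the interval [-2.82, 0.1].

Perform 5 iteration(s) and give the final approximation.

f(x) = x³ + x² - 4x + 2
Initial interval: [-2.82, 0.1]

Iteration 1:
  c_1 = (-2.820000 + 0.100000)/2 = -1.360000
  f(c_1) = f(-1.360000) = 6.774144
  f(a) × f(c) < 0, new interval: [-2.820000, -1.360000]
Iteration 2:
  c_2 = (-2.820000 + (-1.360000))/2 = -2.090000
  f(c_2) = f(-2.090000) = 5.598771
  f(a) × f(c) < 0, new interval: [-2.820000, -2.090000]
Iteration 3:
  c_3 = (-2.820000 + (-2.090000))/2 = -2.455000
  f(c_3) = f(-2.455000) = 3.050679
  f(a) × f(c) < 0, new interval: [-2.820000, -2.455000]
Iteration 4:
  c_4 = (-2.820000 + (-2.455000))/2 = -2.637500
  f(c_4) = f(-2.637500) = 1.158885
  f(a) × f(c) < 0, new interval: [-2.820000, -2.637500]
Iteration 5:
  c_5 = (-2.820000 + (-2.637500))/2 = -2.728750
  f(c_5) = f(-2.728750) = 0.042595
  f(a) × f(c) < 0, new interval: [-2.820000, -2.728750]

After 5 iteration(s), the approximation is c_5 = -2.728750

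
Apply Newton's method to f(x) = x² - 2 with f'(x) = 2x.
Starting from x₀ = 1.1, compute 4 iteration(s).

f(x) = x² - 2
f'(x) = 2x
x₀ = 1.1

Newton-Raphson formula: x_{n+1} = x_n - f(x_n)/f'(x_n)

Iteration 1:
  f(1.100000) = -0.790000
  f'(1.100000) = 2.200000
  x_1 = 1.100000 - (-0.790000)/2.200000 = 1.459091
Iteration 2:
  f(1.459091) = 0.128946
  f'(1.459091) = 2.918182
  x_2 = 1.459091 - 0.128946/2.918182 = 1.414904
Iteration 3:
  f(1.414904) = 0.001953
  f'(1.414904) = 2.829807
  x_3 = 1.414904 - 0.001953/2.829807 = 1.414214
Iteration 4:
  f(1.414214) = 0.000000
  f'(1.414214) = 2.828427
  x_4 = 1.414214 - 0.000000/2.828427 = 1.414214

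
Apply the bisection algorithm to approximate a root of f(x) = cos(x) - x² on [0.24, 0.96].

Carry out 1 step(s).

f(x) = cos(x) - x²
Initial interval: [0.24, 0.96]

Iteration 1:
  c_1 = (0.240000 + 0.960000)/2 = 0.600000
  f(c_1) = f(0.600000) = 0.465336
  f(a) × f(c) ≥ 0, new interval: [0.600000, 0.960000]

After 1 iteration(s), the approximation is c_1 = 0.600000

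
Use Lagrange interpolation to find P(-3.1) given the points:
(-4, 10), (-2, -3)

Lagrange interpolation formula:
P(x) = Σ yᵢ × Lᵢ(x)
where Lᵢ(x) = Π_{j≠i} (x - xⱼ)/(xᵢ - xⱼ)

L_0(-3.1) = (-3.1 - (-2))/(-4 - (-2)) = 0.550000
L_1(-3.1) = (-3.1 - (-4))/(-2 - (-4)) = 0.450000

P(-3.1) = 10×L_0(-3.1) + (-3)×L_1(-3.1)
P(-3.1) = 4.150000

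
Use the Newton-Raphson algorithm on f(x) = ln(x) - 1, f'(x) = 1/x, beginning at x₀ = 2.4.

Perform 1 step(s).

f(x) = ln(x) - 1
f'(x) = 1/x
x₀ = 2.4

Newton-Raphson formula: x_{n+1} = x_n - f(x_n)/f'(x_n)

Iteration 1:
  f(2.400000) = -0.124531
  f'(2.400000) = 0.416667
  x_1 = 2.400000 - (-0.124531)/0.416667 = 2.698875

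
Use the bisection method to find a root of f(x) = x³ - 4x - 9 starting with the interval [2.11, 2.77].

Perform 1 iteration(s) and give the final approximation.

f(x) = x³ - 4x - 9
Initial interval: [2.11, 2.77]

Iteration 1:
  c_1 = (2.110000 + 2.770000)/2 = 2.440000
  f(c_1) = f(2.440000) = -4.233216
  f(a) × f(c) ≥ 0, new interval: [2.440000, 2.770000]

After 1 iteration(s), the approximation is c_1 = 2.440000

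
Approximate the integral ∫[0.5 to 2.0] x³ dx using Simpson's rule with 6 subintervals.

f(x) = x³
a = 0.5, b = 2.0, n = 6
h = (b - a)/n = 0.250000

Simpson's rule: (h/3)[f(x₀) + 4f(x₁) + 2f(x₂) + ... + f(xₙ)]

x_0 = 0.5000, f(x_0) = 0.125000, coefficient = 1
x_1 = 0.7500, f(x_1) = 0.421875, coefficient = 4
x_2 = 1.0000, f(x_2) = 1.000000, coefficient = 2
x_3 = 1.2500, f(x_3) = 1.953125, coefficient = 4
x_4 = 1.5000, f(x_4) = 3.375000, coefficient = 2
x_5 = 1.7500, f(x_5) = 5.359375, coefficient = 4
x_6 = 2.0000, f(x_6) = 8.000000, coefficient = 1

I ≈ (0.250000/3) × 47.812500 = 3.984375
Exact value: 3.984375
Error: 0.000000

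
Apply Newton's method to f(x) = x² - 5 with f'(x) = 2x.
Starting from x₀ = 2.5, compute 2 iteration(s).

f(x) = x² - 5
f'(x) = 2x
x₀ = 2.5

Newton-Raphson formula: x_{n+1} = x_n - f(x_n)/f'(x_n)

Iteration 1:
  f(2.500000) = 1.250000
  f'(2.500000) = 5.000000
  x_1 = 2.500000 - 1.250000/5.000000 = 2.250000
Iteration 2:
  f(2.250000) = 0.062500
  f'(2.250000) = 4.500000
  x_2 = 2.250000 - 0.062500/4.500000 = 2.236111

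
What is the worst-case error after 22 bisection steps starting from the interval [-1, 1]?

Bisection error bound: |error| ≤ (b-a)/2^n
|error| ≤ (1 - (-1))/2^22 = 2/2^22
|error| ≤ 0.0000004768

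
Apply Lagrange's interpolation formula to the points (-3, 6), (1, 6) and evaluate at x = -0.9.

Lagrange interpolation formula:
P(x) = Σ yᵢ × Lᵢ(x)
where Lᵢ(x) = Π_{j≠i} (x - xⱼ)/(xᵢ - xⱼ)

L_0(-0.9) = (-0.9 - 1)/(-3 - 1) = 0.475000
L_1(-0.9) = (-0.9 - (-3))/(1 - (-3)) = 0.525000

P(-0.9) = 6×L_0(-0.9) + 6×L_1(-0.9)
P(-0.9) = 6.000000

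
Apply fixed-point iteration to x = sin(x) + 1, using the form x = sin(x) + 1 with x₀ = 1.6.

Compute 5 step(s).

Equation: x = sin(x) + 1
Fixed-point form: x = sin(x) + 1
x₀ = 1.6

x_1 = g(1.600000) = 1.999574
x_2 = g(1.999574) = 1.909475
x_3 = g(1.909475) = 1.943195
x_4 = g(1.943195) = 1.931457
x_5 = g(1.931457) = 1.935664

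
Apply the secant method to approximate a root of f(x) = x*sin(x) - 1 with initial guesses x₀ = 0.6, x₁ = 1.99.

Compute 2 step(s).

f(x) = x*sin(x) - 1
x₀ = 0.6, x₁ = 1.99

Secant formula: x_{n+1} = x_n - f(x_n)(x_n - x_{n-1})/(f(x_n) - f(x_{n-1}))

Iteration 1:
  f(0.600000) = -0.661215
  f(1.990000) = 0.817693
  x_2 = 1.990000 - 0.817693×(1.990000 - 0.600000)/(0.817693 - (-0.661215))
       = 1.221464
Iteration 2:
  f(1.990000) = 0.817693
  f(1.221464) = 0.147690
  x_3 = 1.221464 - 0.147690×(1.221464 - 1.990000)/(0.147690 - 0.817693)
       = 1.052055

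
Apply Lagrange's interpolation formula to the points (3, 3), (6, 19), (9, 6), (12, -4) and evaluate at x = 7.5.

Lagrange interpolation formula:
P(x) = Σ yᵢ × Lᵢ(x)
where Lᵢ(x) = Π_{j≠i} (x - xⱼ)/(xᵢ - xⱼ)

L_0(7.5) = (7.5 - 6)/(3 - 6) × (7.5 - 9)/(3 - 9) × (7.5 - 12)/(3 - 12) = -0.062500
L_1(7.5) = (7.5 - 3)/(6 - 3) × (7.5 - 9)/(6 - 9) × (7.5 - 12)/(6 - 12) = 0.562500
L_2(7.5) = (7.5 - 3)/(9 - 3) × (7.5 - 6)/(9 - 6) × (7.5 - 12)/(9 - 12) = 0.562500
L_3(7.5) = (7.5 - 3)/(12 - 3) × (7.5 - 6)/(12 - 6) × (7.5 - 9)/(12 - 9) = -0.062500

P(7.5) = 3×L_0(7.5) + 19×L_1(7.5) + 6×L_2(7.5) + (-4)×L_3(7.5)
P(7.5) = 14.125000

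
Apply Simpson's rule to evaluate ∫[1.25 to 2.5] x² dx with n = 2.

f(x) = x²
a = 1.25, b = 2.5, n = 2
h = (b - a)/n = 0.625000

Simpson's rule: (h/3)[f(x₀) + 4f(x₁) + 2f(x₂) + ... + f(xₙ)]

x_0 = 1.2500, f(x_0) = 1.562500, coefficient = 1
x_1 = 1.8750, f(x_1) = 3.515625, coefficient = 4
x_2 = 2.5000, f(x_2) = 6.250000, coefficient = 1

I ≈ (0.625000/3) × 21.875000 = 4.557292
Exact value: 4.557292
Error: 0.000000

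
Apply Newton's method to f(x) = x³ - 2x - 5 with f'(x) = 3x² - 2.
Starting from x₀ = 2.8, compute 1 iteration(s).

f(x) = x³ - 2x - 5
f'(x) = 3x² - 2
x₀ = 2.8

Newton-Raphson formula: x_{n+1} = x_n - f(x_n)/f'(x_n)

Iteration 1:
  f(2.800000) = 11.352000
  f'(2.800000) = 21.520000
  x_1 = 2.800000 - 11.352000/21.520000 = 2.272491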